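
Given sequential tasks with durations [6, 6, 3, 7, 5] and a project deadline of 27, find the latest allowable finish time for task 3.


LF(activity 3) = deadline - sum of successor durations
Successors: activities 4 through 5 with durations [7, 5]
Sum of successor durations = 12
LF = 27 - 12 = 15

15


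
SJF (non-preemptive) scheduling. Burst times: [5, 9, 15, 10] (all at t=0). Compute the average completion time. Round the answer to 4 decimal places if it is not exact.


SJF order (ascending): [5, 9, 10, 15]
Completion times:
  Job 1: burst=5, C=5
  Job 2: burst=9, C=14
  Job 3: burst=10, C=24
  Job 4: burst=15, C=39
Average completion = 82/4 = 20.5

20.5


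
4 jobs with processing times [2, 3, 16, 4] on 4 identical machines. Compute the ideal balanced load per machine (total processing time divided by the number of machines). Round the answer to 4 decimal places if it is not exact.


Total processing time = 2 + 3 + 16 + 4 = 25
Number of machines = 4
Ideal balanced load = 25 / 4 = 6.25

6.25


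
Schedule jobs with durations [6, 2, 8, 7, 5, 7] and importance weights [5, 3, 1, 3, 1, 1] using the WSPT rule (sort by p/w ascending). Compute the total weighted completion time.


Compute p/w ratios and sort ascending (WSPT): [(2, 3), (6, 5), (7, 3), (5, 1), (7, 1), (8, 1)]
Compute weighted completion times:
  Job (p=2,w=3): C=2, w*C=3*2=6
  Job (p=6,w=5): C=8, w*C=5*8=40
  Job (p=7,w=3): C=15, w*C=3*15=45
  Job (p=5,w=1): C=20, w*C=1*20=20
  Job (p=7,w=1): C=27, w*C=1*27=27
  Job (p=8,w=1): C=35, w*C=1*35=35
Total weighted completion time = 173

173


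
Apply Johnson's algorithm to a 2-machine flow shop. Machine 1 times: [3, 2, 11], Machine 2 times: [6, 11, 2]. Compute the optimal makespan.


Apply Johnson's rule:
  Group 1 (a <= b): [(2, 2, 11), (1, 3, 6)]
  Group 2 (a > b): [(3, 11, 2)]
Optimal job order: [2, 1, 3]
Schedule:
  Job 2: M1 done at 2, M2 done at 13
  Job 1: M1 done at 5, M2 done at 19
  Job 3: M1 done at 16, M2 done at 21
Makespan = 21

21


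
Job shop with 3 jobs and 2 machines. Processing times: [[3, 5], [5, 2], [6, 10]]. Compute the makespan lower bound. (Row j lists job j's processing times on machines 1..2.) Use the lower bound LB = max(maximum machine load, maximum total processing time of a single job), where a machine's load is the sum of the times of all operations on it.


Machine loads:
  Machine 1: 3 + 5 + 6 = 14
  Machine 2: 5 + 2 + 10 = 17
Max machine load = 17
Job totals:
  Job 1: 8
  Job 2: 7
  Job 3: 16
Max job total = 16
Lower bound = max(17, 16) = 17

17


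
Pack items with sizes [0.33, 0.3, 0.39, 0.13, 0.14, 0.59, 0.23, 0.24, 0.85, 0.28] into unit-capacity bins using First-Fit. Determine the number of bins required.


Place items sequentially using First-Fit:
  Item 0.33 -> new Bin 1
  Item 0.3 -> Bin 1 (now 0.63)
  Item 0.39 -> new Bin 2
  Item 0.13 -> Bin 1 (now 0.76)
  Item 0.14 -> Bin 1 (now 0.9)
  Item 0.59 -> Bin 2 (now 0.98)
  Item 0.23 -> new Bin 3
  Item 0.24 -> Bin 3 (now 0.47)
  Item 0.85 -> new Bin 4
  Item 0.28 -> Bin 3 (now 0.75)
Total bins used = 4

4


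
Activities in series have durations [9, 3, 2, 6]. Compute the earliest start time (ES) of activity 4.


Activity 4 starts after activities 1 through 3 complete.
Predecessor durations: [9, 3, 2]
ES = 9 + 3 + 2 = 14

14


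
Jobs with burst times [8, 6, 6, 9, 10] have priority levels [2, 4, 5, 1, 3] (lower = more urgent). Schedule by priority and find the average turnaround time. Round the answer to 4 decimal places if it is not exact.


Sort by priority (ascending = highest first):
Order: [(1, 9), (2, 8), (3, 10), (4, 6), (5, 6)]
Completion times:
  Priority 1, burst=9, C=9
  Priority 2, burst=8, C=17
  Priority 3, burst=10, C=27
  Priority 4, burst=6, C=33
  Priority 5, burst=6, C=39
Average turnaround = 125/5 = 25.0

25.0


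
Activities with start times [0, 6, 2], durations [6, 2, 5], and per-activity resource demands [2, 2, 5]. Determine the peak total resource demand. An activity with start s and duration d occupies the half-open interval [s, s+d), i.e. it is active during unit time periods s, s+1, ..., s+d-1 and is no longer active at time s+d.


Each activity i is active on [start_i, start_i + duration_i).
Compute total resource usage per time slot:
  t=0: active resources = [2], total = 2
  t=1: active resources = [2], total = 2
  t=2: active resources = [2, 5], total = 7
  t=3: active resources = [2, 5], total = 7
  t=4: active resources = [2, 5], total = 7
  t=5: active resources = [2, 5], total = 7
  t=6: active resources = [2, 5], total = 7
  t=7: active resources = [2], total = 2
Peak resource demand = 7

7


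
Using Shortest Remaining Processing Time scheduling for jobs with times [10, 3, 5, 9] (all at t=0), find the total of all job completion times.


Since all jobs arrive at t=0, SRPT equals SPT ordering.
SPT order: [3, 5, 9, 10]
Completion times:
  Job 1: p=3, C=3
  Job 2: p=5, C=8
  Job 3: p=9, C=17
  Job 4: p=10, C=27
Total completion time = 3 + 8 + 17 + 27 = 55

55


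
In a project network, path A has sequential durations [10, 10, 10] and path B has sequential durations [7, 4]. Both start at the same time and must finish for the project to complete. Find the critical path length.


Path A total = 10 + 10 + 10 = 30
Path B total = 7 + 4 = 11
Critical path = longest path = max(30, 11) = 30

30


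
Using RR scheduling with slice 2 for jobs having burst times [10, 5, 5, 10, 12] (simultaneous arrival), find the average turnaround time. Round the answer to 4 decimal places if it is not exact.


Time quantum = 2
Execution trace:
  J1 runs 2 units, time = 2
  J2 runs 2 units, time = 4
  J3 runs 2 units, time = 6
  J4 runs 2 units, time = 8
  J5 runs 2 units, time = 10
  J1 runs 2 units, time = 12
  J2 runs 2 units, time = 14
  J3 runs 2 units, time = 16
  J4 runs 2 units, time = 18
  J5 runs 2 units, time = 20
  J1 runs 2 units, time = 22
  J2 runs 1 units, time = 23
  J3 runs 1 units, time = 24
  J4 runs 2 units, time = 26
  J5 runs 2 units, time = 28
  J1 runs 2 units, time = 30
  J4 runs 2 units, time = 32
  J5 runs 2 units, time = 34
  J1 runs 2 units, time = 36
  J4 runs 2 units, time = 38
  J5 runs 2 units, time = 40
  J5 runs 2 units, time = 42
Finish times: [36, 23, 24, 38, 42]
Average turnaround = 163/5 = 32.6

32.6


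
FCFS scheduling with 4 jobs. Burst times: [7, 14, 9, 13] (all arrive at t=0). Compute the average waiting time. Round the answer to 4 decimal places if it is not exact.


FCFS order (as given): [7, 14, 9, 13]
Waiting times:
  Job 1: wait = 0
  Job 2: wait = 7
  Job 3: wait = 21
  Job 4: wait = 30
Sum of waiting times = 58
Average waiting time = 58/4 = 14.5

14.5


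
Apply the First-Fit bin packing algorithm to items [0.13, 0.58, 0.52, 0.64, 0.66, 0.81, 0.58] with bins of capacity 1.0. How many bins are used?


Place items sequentially using First-Fit:
  Item 0.13 -> new Bin 1
  Item 0.58 -> Bin 1 (now 0.71)
  Item 0.52 -> new Bin 2
  Item 0.64 -> new Bin 3
  Item 0.66 -> new Bin 4
  Item 0.81 -> new Bin 5
  Item 0.58 -> new Bin 6
Total bins used = 6

6


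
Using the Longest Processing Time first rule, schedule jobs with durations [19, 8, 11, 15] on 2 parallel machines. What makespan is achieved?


Sort jobs in decreasing order (LPT): [19, 15, 11, 8]
Assign each job to the least loaded machine:
  Machine 1: jobs [19, 8], load = 27
  Machine 2: jobs [15, 11], load = 26
Makespan = max load = 27

27


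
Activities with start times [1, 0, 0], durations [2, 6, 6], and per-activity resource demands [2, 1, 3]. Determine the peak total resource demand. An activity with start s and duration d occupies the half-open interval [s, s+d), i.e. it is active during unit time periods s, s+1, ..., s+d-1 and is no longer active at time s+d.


Each activity i is active on [start_i, start_i + duration_i).
Compute total resource usage per time slot:
  t=0: active resources = [1, 3], total = 4
  t=1: active resources = [2, 1, 3], total = 6
  t=2: active resources = [2, 1, 3], total = 6
  t=3: active resources = [1, 3], total = 4
  t=4: active resources = [1, 3], total = 4
  t=5: active resources = [1, 3], total = 4
Peak resource demand = 6

6


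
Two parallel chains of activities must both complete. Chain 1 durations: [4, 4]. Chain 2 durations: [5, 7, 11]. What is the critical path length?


Path A total = 4 + 4 = 8
Path B total = 5 + 7 + 11 = 23
Critical path = longest path = max(8, 23) = 23

23


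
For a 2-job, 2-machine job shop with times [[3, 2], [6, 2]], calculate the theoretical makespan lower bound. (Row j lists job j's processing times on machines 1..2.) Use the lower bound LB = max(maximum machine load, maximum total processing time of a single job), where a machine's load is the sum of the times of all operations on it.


Machine loads:
  Machine 1: 3 + 6 = 9
  Machine 2: 2 + 2 = 4
Max machine load = 9
Job totals:
  Job 1: 5
  Job 2: 8
Max job total = 8
Lower bound = max(9, 8) = 9

9


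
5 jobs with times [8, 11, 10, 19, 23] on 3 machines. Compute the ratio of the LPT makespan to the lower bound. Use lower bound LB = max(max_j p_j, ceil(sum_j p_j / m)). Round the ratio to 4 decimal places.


LPT order: [23, 19, 11, 10, 8]
Machine loads after assignment: [23, 27, 21]
LPT makespan = 27
Lower bound = max(max_job, ceil(total/3)) = max(23, 24) = 24
Ratio = 27 / 24 = 1.125

1.125


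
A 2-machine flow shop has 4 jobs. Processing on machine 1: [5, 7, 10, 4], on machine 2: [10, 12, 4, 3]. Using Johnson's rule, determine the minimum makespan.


Apply Johnson's rule:
  Group 1 (a <= b): [(1, 5, 10), (2, 7, 12)]
  Group 2 (a > b): [(3, 10, 4), (4, 4, 3)]
Optimal job order: [1, 2, 3, 4]
Schedule:
  Job 1: M1 done at 5, M2 done at 15
  Job 2: M1 done at 12, M2 done at 27
  Job 3: M1 done at 22, M2 done at 31
  Job 4: M1 done at 26, M2 done at 34
Makespan = 34

34


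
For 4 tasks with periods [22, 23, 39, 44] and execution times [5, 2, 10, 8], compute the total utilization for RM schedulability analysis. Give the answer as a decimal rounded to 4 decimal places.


Compute individual utilizations (exact fractions):
  Task 1: C/T = 5/22 (approx. 0.2273)
  Task 2: C/T = 2/23 (approx. 0.087)
  Task 3: C/T = 10/39 (approx. 0.2564)
  Task 4: C/T = 8/44 = 2/11 (approx. 0.1818)
Total utilization U = 5/22 + 2/23 + 10/39 + 2/11 = 14849/19734
Rounded to 4 decimal places: U = 0.7525
RM (Liu & Layland) bound for 4 tasks = 0.756828; compare with U = 14849/19734 (approx. 0.752458)
U <= bound, so schedulable by RM sufficient condition.

0.7525


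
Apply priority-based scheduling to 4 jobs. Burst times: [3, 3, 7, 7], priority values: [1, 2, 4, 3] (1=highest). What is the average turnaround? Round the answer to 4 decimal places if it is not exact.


Sort by priority (ascending = highest first):
Order: [(1, 3), (2, 3), (3, 7), (4, 7)]
Completion times:
  Priority 1, burst=3, C=3
  Priority 2, burst=3, C=6
  Priority 3, burst=7, C=13
  Priority 4, burst=7, C=20
Average turnaround = 42/4 = 10.5

10.5


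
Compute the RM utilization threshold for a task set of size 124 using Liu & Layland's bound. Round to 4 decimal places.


Compute 2^(1/124) = 1.0056055492
Subtract 1: 1.0056055492 - 1 = 0.0056055492
Multiply by n: 124 * 0.0056055492 = 0.6950881008
Round to 4 dp: 0.6951

0.6951


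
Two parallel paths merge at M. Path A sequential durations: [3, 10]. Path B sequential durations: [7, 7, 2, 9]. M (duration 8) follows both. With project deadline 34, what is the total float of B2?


Forward pass: ES(B2) = sum of predecessors on chain B = 7
EF = ES + duration = 7 + 7 = 14
Backward pass: LF(M) = deadline = 34; LS(M) = 34 - 8 = 26
LF(B2) = LS(M) - sum(successors on chain B) = 26 - 11 = 15
LS = LF - duration = 15 - 7 = 8
Total float = LS - ES = 8 - 7 = 1

1


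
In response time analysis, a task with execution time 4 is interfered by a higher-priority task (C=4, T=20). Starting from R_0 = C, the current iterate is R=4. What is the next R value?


R_next = C + ceil(R_prev / T_hp) * C_hp
ceil(4 / 20) = ceil(0.2) = 1
Interference = 1 * 4 = 4
R_next = 4 + 4 = 8

8


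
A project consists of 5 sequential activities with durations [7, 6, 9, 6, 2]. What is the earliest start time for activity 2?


Activity 2 starts after activities 1 through 1 complete.
Predecessor durations: [7]
ES = 7 = 7

7


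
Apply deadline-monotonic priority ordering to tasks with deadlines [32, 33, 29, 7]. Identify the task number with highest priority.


Sort tasks by relative deadline (ascending):
  Task 4: deadline = 7
  Task 3: deadline = 29
  Task 1: deadline = 32
  Task 2: deadline = 33
Priority order (highest first): [4, 3, 1, 2]
Highest priority task = 4

4


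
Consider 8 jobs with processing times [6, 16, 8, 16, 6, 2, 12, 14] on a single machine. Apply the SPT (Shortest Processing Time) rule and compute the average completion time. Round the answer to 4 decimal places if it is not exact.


Sort jobs by processing time (SPT order): [2, 6, 6, 8, 12, 14, 16, 16]
Compute completion times sequentially:
  Job 1: processing = 2, completes at 2
  Job 2: processing = 6, completes at 8
  Job 3: processing = 6, completes at 14
  Job 4: processing = 8, completes at 22
  Job 5: processing = 12, completes at 34
  Job 6: processing = 14, completes at 48
  Job 7: processing = 16, completes at 64
  Job 8: processing = 16, completes at 80
Sum of completion times = 272
Average completion time = 272/8 = 34.0

34.0


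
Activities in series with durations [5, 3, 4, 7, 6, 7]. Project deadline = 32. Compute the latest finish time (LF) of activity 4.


LF(activity 4) = deadline - sum of successor durations
Successors: activities 5 through 6 with durations [6, 7]
Sum of successor durations = 13
LF = 32 - 13 = 19

19


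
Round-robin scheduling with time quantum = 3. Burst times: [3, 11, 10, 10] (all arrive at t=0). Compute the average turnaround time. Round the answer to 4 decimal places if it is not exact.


Time quantum = 3
Execution trace:
  J1 runs 3 units, time = 3
  J2 runs 3 units, time = 6
  J3 runs 3 units, time = 9
  J4 runs 3 units, time = 12
  J2 runs 3 units, time = 15
  J3 runs 3 units, time = 18
  J4 runs 3 units, time = 21
  J2 runs 3 units, time = 24
  J3 runs 3 units, time = 27
  J4 runs 3 units, time = 30
  J2 runs 2 units, time = 32
  J3 runs 1 units, time = 33
  J4 runs 1 units, time = 34
Finish times: [3, 32, 33, 34]
Average turnaround = 102/4 = 25.5

25.5


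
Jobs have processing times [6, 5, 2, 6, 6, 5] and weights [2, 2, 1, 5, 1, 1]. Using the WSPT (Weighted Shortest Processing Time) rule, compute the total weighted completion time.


Compute p/w ratios and sort ascending (WSPT): [(6, 5), (2, 1), (5, 2), (6, 2), (5, 1), (6, 1)]
Compute weighted completion times:
  Job (p=6,w=5): C=6, w*C=5*6=30
  Job (p=2,w=1): C=8, w*C=1*8=8
  Job (p=5,w=2): C=13, w*C=2*13=26
  Job (p=6,w=2): C=19, w*C=2*19=38
  Job (p=5,w=1): C=24, w*C=1*24=24
  Job (p=6,w=1): C=30, w*C=1*30=30
Total weighted completion time = 156

156


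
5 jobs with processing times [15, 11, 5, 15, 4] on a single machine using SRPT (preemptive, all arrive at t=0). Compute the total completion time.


Since all jobs arrive at t=0, SRPT equals SPT ordering.
SPT order: [4, 5, 11, 15, 15]
Completion times:
  Job 1: p=4, C=4
  Job 2: p=5, C=9
  Job 3: p=11, C=20
  Job 4: p=15, C=35
  Job 5: p=15, C=50
Total completion time = 4 + 9 + 20 + 35 + 50 = 118

118


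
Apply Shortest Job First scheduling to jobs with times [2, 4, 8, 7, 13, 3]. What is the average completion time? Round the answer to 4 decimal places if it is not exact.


SJF order (ascending): [2, 3, 4, 7, 8, 13]
Completion times:
  Job 1: burst=2, C=2
  Job 2: burst=3, C=5
  Job 3: burst=4, C=9
  Job 4: burst=7, C=16
  Job 5: burst=8, C=24
  Job 6: burst=13, C=37
Average completion = 93/6 = 15.5

15.5


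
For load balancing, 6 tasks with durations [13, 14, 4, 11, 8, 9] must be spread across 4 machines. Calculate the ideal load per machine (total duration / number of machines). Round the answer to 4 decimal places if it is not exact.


Total processing time = 13 + 14 + 4 + 11 + 8 + 9 = 59
Number of machines = 4
Ideal balanced load = 59 / 4 = 14.75

14.75


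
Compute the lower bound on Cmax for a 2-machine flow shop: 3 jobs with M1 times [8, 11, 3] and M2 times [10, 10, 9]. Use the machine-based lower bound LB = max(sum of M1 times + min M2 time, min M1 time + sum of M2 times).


LB1 = sum(M1 times) + min(M2 times) = 22 + 9 = 31
LB2 = min(M1 times) + sum(M2 times) = 3 + 29 = 32
Lower bound = max(LB1, LB2) = max(31, 32) = 32

32


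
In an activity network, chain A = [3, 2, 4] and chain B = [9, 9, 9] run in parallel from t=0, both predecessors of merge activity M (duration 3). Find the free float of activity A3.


ES(A3) = sum of predecessors on chain A = 5
EF(A3) = ES + duration = 5 + 4 = 9
Successor of A3 is M. ES(M) = max(sum(A), sum(B)) = max(9, 27) = 27
Free float = ES(successor) - EF(current) = 27 - 9 = 18

18


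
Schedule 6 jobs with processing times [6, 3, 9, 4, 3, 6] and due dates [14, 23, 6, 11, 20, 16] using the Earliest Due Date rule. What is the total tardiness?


Sort by due date (EDD order): [(9, 6), (4, 11), (6, 14), (6, 16), (3, 20), (3, 23)]
Compute completion times and tardiness:
  Job 1: p=9, d=6, C=9, tardiness=max(0,9-6)=3
  Job 2: p=4, d=11, C=13, tardiness=max(0,13-11)=2
  Job 3: p=6, d=14, C=19, tardiness=max(0,19-14)=5
  Job 4: p=6, d=16, C=25, tardiness=max(0,25-16)=9
  Job 5: p=3, d=20, C=28, tardiness=max(0,28-20)=8
  Job 6: p=3, d=23, C=31, tardiness=max(0,31-23)=8
Total tardiness = 35

35


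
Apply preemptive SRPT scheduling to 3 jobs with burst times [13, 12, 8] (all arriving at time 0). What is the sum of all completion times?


Since all jobs arrive at t=0, SRPT equals SPT ordering.
SPT order: [8, 12, 13]
Completion times:
  Job 1: p=8, C=8
  Job 2: p=12, C=20
  Job 3: p=13, C=33
Total completion time = 8 + 20 + 33 = 61

61


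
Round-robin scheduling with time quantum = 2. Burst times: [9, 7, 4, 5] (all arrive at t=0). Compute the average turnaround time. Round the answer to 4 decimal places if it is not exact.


Time quantum = 2
Execution trace:
  J1 runs 2 units, time = 2
  J2 runs 2 units, time = 4
  J3 runs 2 units, time = 6
  J4 runs 2 units, time = 8
  J1 runs 2 units, time = 10
  J2 runs 2 units, time = 12
  J3 runs 2 units, time = 14
  J4 runs 2 units, time = 16
  J1 runs 2 units, time = 18
  J2 runs 2 units, time = 20
  J4 runs 1 units, time = 21
  J1 runs 2 units, time = 23
  J2 runs 1 units, time = 24
  J1 runs 1 units, time = 25
Finish times: [25, 24, 14, 21]
Average turnaround = 84/4 = 21.0

21.0


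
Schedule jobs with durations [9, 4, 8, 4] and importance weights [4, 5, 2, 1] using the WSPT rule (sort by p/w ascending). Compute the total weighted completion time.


Compute p/w ratios and sort ascending (WSPT): [(4, 5), (9, 4), (8, 2), (4, 1)]
Compute weighted completion times:
  Job (p=4,w=5): C=4, w*C=5*4=20
  Job (p=9,w=4): C=13, w*C=4*13=52
  Job (p=8,w=2): C=21, w*C=2*21=42
  Job (p=4,w=1): C=25, w*C=1*25=25
Total weighted completion time = 139

139


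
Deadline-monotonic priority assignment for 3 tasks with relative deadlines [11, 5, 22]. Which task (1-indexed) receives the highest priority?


Sort tasks by relative deadline (ascending):
  Task 2: deadline = 5
  Task 1: deadline = 11
  Task 3: deadline = 22
Priority order (highest first): [2, 1, 3]
Highest priority task = 2

2


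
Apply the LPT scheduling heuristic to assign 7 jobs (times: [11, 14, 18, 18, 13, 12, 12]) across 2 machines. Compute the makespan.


Sort jobs in decreasing order (LPT): [18, 18, 14, 13, 12, 12, 11]
Assign each job to the least loaded machine:
  Machine 1: jobs [18, 14, 12], load = 44
  Machine 2: jobs [18, 13, 12, 11], load = 54
Makespan = max load = 54

54


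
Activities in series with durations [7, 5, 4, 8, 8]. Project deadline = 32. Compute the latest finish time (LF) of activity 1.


LF(activity 1) = deadline - sum of successor durations
Successors: activities 2 through 5 with durations [5, 4, 8, 8]
Sum of successor durations = 25
LF = 32 - 25 = 7

7


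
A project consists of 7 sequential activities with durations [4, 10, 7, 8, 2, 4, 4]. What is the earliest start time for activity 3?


Activity 3 starts after activities 1 through 2 complete.
Predecessor durations: [4, 10]
ES = 4 + 10 = 14

14


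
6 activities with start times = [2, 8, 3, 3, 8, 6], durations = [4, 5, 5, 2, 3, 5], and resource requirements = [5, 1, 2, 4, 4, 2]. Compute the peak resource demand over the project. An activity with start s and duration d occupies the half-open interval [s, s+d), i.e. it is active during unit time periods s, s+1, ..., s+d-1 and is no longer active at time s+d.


Each activity i is active on [start_i, start_i + duration_i).
Compute total resource usage per time slot:
  t=0: active resources = [], total = 0
  t=1: active resources = [], total = 0
  t=2: active resources = [5], total = 5
  t=3: active resources = [5, 2, 4], total = 11
  t=4: active resources = [5, 2, 4], total = 11
  t=5: active resources = [5, 2], total = 7
  t=6: active resources = [2, 2], total = 4
  t=7: active resources = [2, 2], total = 4
  t=8: active resources = [1, 4, 2], total = 7
  t=9: active resources = [1, 4, 2], total = 7
  t=10: active resources = [1, 4, 2], total = 7
  t=11: active resources = [1], total = 1
  t=12: active resources = [1], total = 1
Peak resource demand = 11

11


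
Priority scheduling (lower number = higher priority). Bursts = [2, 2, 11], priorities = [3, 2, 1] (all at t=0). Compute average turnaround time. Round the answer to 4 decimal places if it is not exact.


Sort by priority (ascending = highest first):
Order: [(1, 11), (2, 2), (3, 2)]
Completion times:
  Priority 1, burst=11, C=11
  Priority 2, burst=2, C=13
  Priority 3, burst=2, C=15
Average turnaround = 39/3 = 13.0

13.0


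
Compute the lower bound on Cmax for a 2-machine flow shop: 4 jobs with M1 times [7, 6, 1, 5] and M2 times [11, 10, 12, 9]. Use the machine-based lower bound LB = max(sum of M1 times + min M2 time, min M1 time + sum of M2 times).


LB1 = sum(M1 times) + min(M2 times) = 19 + 9 = 28
LB2 = min(M1 times) + sum(M2 times) = 1 + 42 = 43
Lower bound = max(LB1, LB2) = max(28, 43) = 43

43


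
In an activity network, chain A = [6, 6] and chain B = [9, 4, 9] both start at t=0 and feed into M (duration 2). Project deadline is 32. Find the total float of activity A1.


Forward pass: ES(A1) = sum of predecessors on chain A = 0
EF = ES + duration = 0 + 6 = 6
Backward pass: LF(M) = deadline = 32; LS(M) = 32 - 2 = 30
LF(A1) = LS(M) - sum(successors on chain A) = 30 - 6 = 24
LS = LF - duration = 24 - 6 = 18
Total float = LS - ES = 18 - 0 = 18

18


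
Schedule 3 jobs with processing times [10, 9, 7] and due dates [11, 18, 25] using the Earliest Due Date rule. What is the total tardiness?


Sort by due date (EDD order): [(10, 11), (9, 18), (7, 25)]
Compute completion times and tardiness:
  Job 1: p=10, d=11, C=10, tardiness=max(0,10-11)=0
  Job 2: p=9, d=18, C=19, tardiness=max(0,19-18)=1
  Job 3: p=7, d=25, C=26, tardiness=max(0,26-25)=1
Total tardiness = 2

2


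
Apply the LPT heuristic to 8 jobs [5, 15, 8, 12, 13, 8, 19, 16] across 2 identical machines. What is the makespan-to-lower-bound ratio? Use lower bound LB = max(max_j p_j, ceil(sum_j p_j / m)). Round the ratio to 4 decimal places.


LPT order: [19, 16, 15, 13, 12, 8, 8, 5]
Machine loads after assignment: [48, 48]
LPT makespan = 48
Lower bound = max(max_job, ceil(total/2)) = max(19, 48) = 48
Ratio = 48 / 48 = 1.0

1.0


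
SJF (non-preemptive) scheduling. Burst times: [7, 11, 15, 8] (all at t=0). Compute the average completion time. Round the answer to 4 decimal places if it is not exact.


SJF order (ascending): [7, 8, 11, 15]
Completion times:
  Job 1: burst=7, C=7
  Job 2: burst=8, C=15
  Job 3: burst=11, C=26
  Job 4: burst=15, C=41
Average completion = 89/4 = 22.25

22.25


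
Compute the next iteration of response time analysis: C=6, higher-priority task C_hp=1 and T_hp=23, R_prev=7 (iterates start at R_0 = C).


R_next = C + ceil(R_prev / T_hp) * C_hp
ceil(7 / 23) = ceil(0.3043) = 1
Interference = 1 * 1 = 1
R_next = 6 + 1 = 7
R_next = R_prev, so the iteration has converged (response time = 7).

7


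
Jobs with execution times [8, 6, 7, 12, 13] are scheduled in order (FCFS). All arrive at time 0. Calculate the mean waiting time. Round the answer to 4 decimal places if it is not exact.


FCFS order (as given): [8, 6, 7, 12, 13]
Waiting times:
  Job 1: wait = 0
  Job 2: wait = 8
  Job 3: wait = 14
  Job 4: wait = 21
  Job 5: wait = 33
Sum of waiting times = 76
Average waiting time = 76/5 = 15.2

15.2


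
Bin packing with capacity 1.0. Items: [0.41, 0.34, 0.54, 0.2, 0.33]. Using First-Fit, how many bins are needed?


Place items sequentially using First-Fit:
  Item 0.41 -> new Bin 1
  Item 0.34 -> Bin 1 (now 0.75)
  Item 0.54 -> new Bin 2
  Item 0.2 -> Bin 1 (now 0.95)
  Item 0.33 -> Bin 2 (now 0.87)
Total bins used = 2

2


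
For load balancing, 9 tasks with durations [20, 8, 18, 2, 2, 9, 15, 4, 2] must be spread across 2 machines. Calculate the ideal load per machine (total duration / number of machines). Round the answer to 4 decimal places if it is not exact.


Total processing time = 20 + 8 + 18 + 2 + 2 + 9 + 15 + 4 + 2 = 80
Number of machines = 2
Ideal balanced load = 80 / 2 = 40.0

40.0


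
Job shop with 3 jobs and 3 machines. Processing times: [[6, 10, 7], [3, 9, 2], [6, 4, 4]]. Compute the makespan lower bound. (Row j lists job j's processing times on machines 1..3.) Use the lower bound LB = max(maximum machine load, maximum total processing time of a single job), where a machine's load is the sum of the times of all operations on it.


Machine loads:
  Machine 1: 6 + 3 + 6 = 15
  Machine 2: 10 + 9 + 4 = 23
  Machine 3: 7 + 2 + 4 = 13
Max machine load = 23
Job totals:
  Job 1: 23
  Job 2: 14
  Job 3: 14
Max job total = 23
Lower bound = max(23, 23) = 23

23


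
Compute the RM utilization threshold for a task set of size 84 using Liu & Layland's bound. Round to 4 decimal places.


Compute 2^(1/84) = 1.0082858917
Subtract 1: 1.0082858917 - 1 = 0.0082858917
Multiply by n: 84 * 0.0082858917 = 0.6960149028
Round to 4 dp: 0.6960

0.6960


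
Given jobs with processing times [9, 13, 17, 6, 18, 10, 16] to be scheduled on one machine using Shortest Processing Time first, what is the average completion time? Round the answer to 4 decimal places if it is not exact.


Sort jobs by processing time (SPT order): [6, 9, 10, 13, 16, 17, 18]
Compute completion times sequentially:
  Job 1: processing = 6, completes at 6
  Job 2: processing = 9, completes at 15
  Job 3: processing = 10, completes at 25
  Job 4: processing = 13, completes at 38
  Job 5: processing = 16, completes at 54
  Job 6: processing = 17, completes at 71
  Job 7: processing = 18, completes at 89
Sum of completion times = 298
Average completion time = 298/7 = 42.5714

42.5714


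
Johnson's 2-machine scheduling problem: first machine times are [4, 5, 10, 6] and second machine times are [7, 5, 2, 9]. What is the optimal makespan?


Apply Johnson's rule:
  Group 1 (a <= b): [(1, 4, 7), (2, 5, 5), (4, 6, 9)]
  Group 2 (a > b): [(3, 10, 2)]
Optimal job order: [1, 2, 4, 3]
Schedule:
  Job 1: M1 done at 4, M2 done at 11
  Job 2: M1 done at 9, M2 done at 16
  Job 4: M1 done at 15, M2 done at 25
  Job 3: M1 done at 25, M2 done at 27
Makespan = 27

27


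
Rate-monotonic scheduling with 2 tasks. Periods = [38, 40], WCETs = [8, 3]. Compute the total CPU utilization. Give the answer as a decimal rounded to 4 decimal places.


Compute individual utilizations (exact fractions):
  Task 1: C/T = 8/38 = 4/19 (approx. 0.2105)
  Task 2: C/T = 3/40 (approx. 0.075)
Total utilization U = 4/19 + 3/40 = 217/760
Rounded to 4 decimal places: U = 0.2855
RM (Liu & Layland) bound for 2 tasks = 0.828427; compare with U = 217/760 (approx. 0.285526)
U <= bound, so schedulable by RM sufficient condition.

0.2855


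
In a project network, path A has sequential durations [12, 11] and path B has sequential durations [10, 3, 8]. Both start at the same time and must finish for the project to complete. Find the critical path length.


Path A total = 12 + 11 = 23
Path B total = 10 + 3 + 8 = 21
Critical path = longest path = max(23, 21) = 23

23


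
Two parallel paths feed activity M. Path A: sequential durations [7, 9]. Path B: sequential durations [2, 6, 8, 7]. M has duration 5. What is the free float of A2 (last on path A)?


ES(A2) = sum of predecessors on chain A = 7
EF(A2) = ES + duration = 7 + 9 = 16
Successor of A2 is M. ES(M) = max(sum(A), sum(B)) = max(16, 23) = 23
Free float = ES(successor) - EF(current) = 23 - 16 = 7

7


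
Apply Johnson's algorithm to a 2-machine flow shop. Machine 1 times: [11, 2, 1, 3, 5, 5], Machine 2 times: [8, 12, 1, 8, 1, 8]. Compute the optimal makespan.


Apply Johnson's rule:
  Group 1 (a <= b): [(3, 1, 1), (2, 2, 12), (4, 3, 8), (6, 5, 8)]
  Group 2 (a > b): [(1, 11, 8), (5, 5, 1)]
Optimal job order: [3, 2, 4, 6, 1, 5]
Schedule:
  Job 3: M1 done at 1, M2 done at 2
  Job 2: M1 done at 3, M2 done at 15
  Job 4: M1 done at 6, M2 done at 23
  Job 6: M1 done at 11, M2 done at 31
  Job 1: M1 done at 22, M2 done at 39
  Job 5: M1 done at 27, M2 done at 40
Makespan = 40

40


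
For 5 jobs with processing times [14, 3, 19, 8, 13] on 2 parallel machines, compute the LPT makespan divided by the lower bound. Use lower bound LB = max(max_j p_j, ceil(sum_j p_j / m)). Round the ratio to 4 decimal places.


LPT order: [19, 14, 13, 8, 3]
Machine loads after assignment: [30, 27]
LPT makespan = 30
Lower bound = max(max_job, ceil(total/2)) = max(19, 29) = 29
Ratio = 30 / 29 = 1.0345

1.0345


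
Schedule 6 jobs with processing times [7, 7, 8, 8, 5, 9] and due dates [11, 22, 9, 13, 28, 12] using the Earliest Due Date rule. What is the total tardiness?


Sort by due date (EDD order): [(8, 9), (7, 11), (9, 12), (8, 13), (7, 22), (5, 28)]
Compute completion times and tardiness:
  Job 1: p=8, d=9, C=8, tardiness=max(0,8-9)=0
  Job 2: p=7, d=11, C=15, tardiness=max(0,15-11)=4
  Job 3: p=9, d=12, C=24, tardiness=max(0,24-12)=12
  Job 4: p=8, d=13, C=32, tardiness=max(0,32-13)=19
  Job 5: p=7, d=22, C=39, tardiness=max(0,39-22)=17
  Job 6: p=5, d=28, C=44, tardiness=max(0,44-28)=16
Total tardiness = 68

68


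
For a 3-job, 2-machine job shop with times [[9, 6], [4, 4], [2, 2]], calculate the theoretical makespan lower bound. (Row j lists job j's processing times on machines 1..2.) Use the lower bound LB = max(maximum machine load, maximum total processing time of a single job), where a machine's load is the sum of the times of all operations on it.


Machine loads:
  Machine 1: 9 + 4 + 2 = 15
  Machine 2: 6 + 4 + 2 = 12
Max machine load = 15
Job totals:
  Job 1: 15
  Job 2: 8
  Job 3: 4
Max job total = 15
Lower bound = max(15, 15) = 15

15


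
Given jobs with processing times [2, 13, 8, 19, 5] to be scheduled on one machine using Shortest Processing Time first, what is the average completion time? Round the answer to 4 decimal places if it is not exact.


Sort jobs by processing time (SPT order): [2, 5, 8, 13, 19]
Compute completion times sequentially:
  Job 1: processing = 2, completes at 2
  Job 2: processing = 5, completes at 7
  Job 3: processing = 8, completes at 15
  Job 4: processing = 13, completes at 28
  Job 5: processing = 19, completes at 47
Sum of completion times = 99
Average completion time = 99/5 = 19.8

19.8


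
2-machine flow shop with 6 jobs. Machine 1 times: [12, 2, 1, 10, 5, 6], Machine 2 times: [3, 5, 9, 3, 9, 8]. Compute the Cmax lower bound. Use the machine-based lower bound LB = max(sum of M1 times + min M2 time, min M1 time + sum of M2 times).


LB1 = sum(M1 times) + min(M2 times) = 36 + 3 = 39
LB2 = min(M1 times) + sum(M2 times) = 1 + 37 = 38
Lower bound = max(LB1, LB2) = max(39, 38) = 39

39


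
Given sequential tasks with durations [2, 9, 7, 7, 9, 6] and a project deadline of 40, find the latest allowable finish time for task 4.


LF(activity 4) = deadline - sum of successor durations
Successors: activities 5 through 6 with durations [9, 6]
Sum of successor durations = 15
LF = 40 - 15 = 25

25


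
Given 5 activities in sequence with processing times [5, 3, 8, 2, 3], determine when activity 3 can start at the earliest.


Activity 3 starts after activities 1 through 2 complete.
Predecessor durations: [5, 3]
ES = 5 + 3 = 8

8


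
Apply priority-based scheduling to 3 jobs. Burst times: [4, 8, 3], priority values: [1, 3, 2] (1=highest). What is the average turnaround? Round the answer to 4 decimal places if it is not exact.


Sort by priority (ascending = highest first):
Order: [(1, 4), (2, 3), (3, 8)]
Completion times:
  Priority 1, burst=4, C=4
  Priority 2, burst=3, C=7
  Priority 3, burst=8, C=15
Average turnaround = 26/3 = 8.6667

8.6667


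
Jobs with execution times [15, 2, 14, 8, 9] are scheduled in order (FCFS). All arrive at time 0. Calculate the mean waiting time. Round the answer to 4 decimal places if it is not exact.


FCFS order (as given): [15, 2, 14, 8, 9]
Waiting times:
  Job 1: wait = 0
  Job 2: wait = 15
  Job 3: wait = 17
  Job 4: wait = 31
  Job 5: wait = 39
Sum of waiting times = 102
Average waiting time = 102/5 = 20.4

20.4


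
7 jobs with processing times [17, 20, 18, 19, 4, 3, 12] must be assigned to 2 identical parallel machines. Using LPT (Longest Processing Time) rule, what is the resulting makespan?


Sort jobs in decreasing order (LPT): [20, 19, 18, 17, 12, 4, 3]
Assign each job to the least loaded machine:
  Machine 1: jobs [20, 17, 12], load = 49
  Machine 2: jobs [19, 18, 4, 3], load = 44
Makespan = max load = 49

49


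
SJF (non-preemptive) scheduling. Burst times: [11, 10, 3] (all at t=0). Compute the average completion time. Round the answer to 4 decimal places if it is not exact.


SJF order (ascending): [3, 10, 11]
Completion times:
  Job 1: burst=3, C=3
  Job 2: burst=10, C=13
  Job 3: burst=11, C=24
Average completion = 40/3 = 13.3333

13.3333


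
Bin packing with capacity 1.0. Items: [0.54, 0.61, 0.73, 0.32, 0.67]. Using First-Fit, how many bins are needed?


Place items sequentially using First-Fit:
  Item 0.54 -> new Bin 1
  Item 0.61 -> new Bin 2
  Item 0.73 -> new Bin 3
  Item 0.32 -> Bin 1 (now 0.86)
  Item 0.67 -> new Bin 4
Total bins used = 4

4


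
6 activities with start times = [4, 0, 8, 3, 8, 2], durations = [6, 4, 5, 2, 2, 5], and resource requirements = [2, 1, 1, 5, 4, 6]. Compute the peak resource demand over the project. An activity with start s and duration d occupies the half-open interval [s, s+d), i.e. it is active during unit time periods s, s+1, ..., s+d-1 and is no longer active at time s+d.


Each activity i is active on [start_i, start_i + duration_i).
Compute total resource usage per time slot:
  t=0: active resources = [1], total = 1
  t=1: active resources = [1], total = 1
  t=2: active resources = [1, 6], total = 7
  t=3: active resources = [1, 5, 6], total = 12
  t=4: active resources = [2, 5, 6], total = 13
  t=5: active resources = [2, 6], total = 8
  t=6: active resources = [2, 6], total = 8
  t=7: active resources = [2], total = 2
  t=8: active resources = [2, 1, 4], total = 7
  t=9: active resources = [2, 1, 4], total = 7
  t=10: active resources = [1], total = 1
  t=11: active resources = [1], total = 1
  t=12: active resources = [1], total = 1
Peak resource demand = 13

13


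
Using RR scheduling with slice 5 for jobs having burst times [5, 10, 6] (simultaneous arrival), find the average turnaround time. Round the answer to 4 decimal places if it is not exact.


Time quantum = 5
Execution trace:
  J1 runs 5 units, time = 5
  J2 runs 5 units, time = 10
  J3 runs 5 units, time = 15
  J2 runs 5 units, time = 20
  J3 runs 1 units, time = 21
Finish times: [5, 20, 21]
Average turnaround = 46/3 = 15.3333

15.3333


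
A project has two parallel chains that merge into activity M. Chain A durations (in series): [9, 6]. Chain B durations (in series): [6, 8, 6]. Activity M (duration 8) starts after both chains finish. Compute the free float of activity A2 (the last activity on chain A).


ES(A2) = sum of predecessors on chain A = 9
EF(A2) = ES + duration = 9 + 6 = 15
Successor of A2 is M. ES(M) = max(sum(A), sum(B)) = max(15, 20) = 20
Free float = ES(successor) - EF(current) = 20 - 15 = 5

5


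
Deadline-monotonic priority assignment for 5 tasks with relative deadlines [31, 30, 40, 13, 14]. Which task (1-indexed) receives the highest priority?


Sort tasks by relative deadline (ascending):
  Task 4: deadline = 13
  Task 5: deadline = 14
  Task 2: deadline = 30
  Task 1: deadline = 31
  Task 3: deadline = 40
Priority order (highest first): [4, 5, 2, 1, 3]
Highest priority task = 4

4


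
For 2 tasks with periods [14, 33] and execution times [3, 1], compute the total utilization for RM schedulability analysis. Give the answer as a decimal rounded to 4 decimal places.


Compute individual utilizations (exact fractions):
  Task 1: C/T = 3/14 (approx. 0.2143)
  Task 2: C/T = 1/33 (approx. 0.0303)
Total utilization U = 3/14 + 1/33 = 113/462
Rounded to 4 decimal places: U = 0.2446
RM (Liu & Layland) bound for 2 tasks = 0.828427; compare with U = 113/462 (approx. 0.244589)
U <= bound, so schedulable by RM sufficient condition.

0.2446


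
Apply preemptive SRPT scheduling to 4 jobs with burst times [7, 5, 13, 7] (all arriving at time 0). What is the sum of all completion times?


Since all jobs arrive at t=0, SRPT equals SPT ordering.
SPT order: [5, 7, 7, 13]
Completion times:
  Job 1: p=5, C=5
  Job 2: p=7, C=12
  Job 3: p=7, C=19
  Job 4: p=13, C=32
Total completion time = 5 + 12 + 19 + 32 = 68

68


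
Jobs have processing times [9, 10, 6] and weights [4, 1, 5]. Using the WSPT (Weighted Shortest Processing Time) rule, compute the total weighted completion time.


Compute p/w ratios and sort ascending (WSPT): [(6, 5), (9, 4), (10, 1)]
Compute weighted completion times:
  Job (p=6,w=5): C=6, w*C=5*6=30
  Job (p=9,w=4): C=15, w*C=4*15=60
  Job (p=10,w=1): C=25, w*C=1*25=25
Total weighted completion time = 115

115


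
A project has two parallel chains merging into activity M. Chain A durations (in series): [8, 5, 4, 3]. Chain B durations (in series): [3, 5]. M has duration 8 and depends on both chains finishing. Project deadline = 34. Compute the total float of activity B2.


Forward pass: ES(B2) = sum of predecessors on chain B = 3
EF = ES + duration = 3 + 5 = 8
Backward pass: LF(M) = deadline = 34; LS(M) = 34 - 8 = 26
LF(B2) = LS(M) - sum(successors on chain B) = 26 - 0 = 26
LS = LF - duration = 26 - 5 = 21
Total float = LS - ES = 21 - 3 = 18

18


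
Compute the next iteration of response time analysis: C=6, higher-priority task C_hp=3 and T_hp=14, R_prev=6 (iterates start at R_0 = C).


R_next = C + ceil(R_prev / T_hp) * C_hp
ceil(6 / 14) = ceil(0.4286) = 1
Interference = 1 * 3 = 3
R_next = 6 + 3 = 9

9


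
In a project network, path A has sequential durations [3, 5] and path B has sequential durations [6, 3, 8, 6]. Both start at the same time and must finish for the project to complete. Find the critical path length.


Path A total = 3 + 5 = 8
Path B total = 6 + 3 + 8 + 6 = 23
Critical path = longest path = max(8, 23) = 23

23


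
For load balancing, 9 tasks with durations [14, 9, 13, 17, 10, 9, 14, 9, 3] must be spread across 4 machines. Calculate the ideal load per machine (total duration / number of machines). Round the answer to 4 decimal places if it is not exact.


Total processing time = 14 + 9 + 13 + 17 + 10 + 9 + 14 + 9 + 3 = 98
Number of machines = 4
Ideal balanced load = 98 / 4 = 24.5

24.5


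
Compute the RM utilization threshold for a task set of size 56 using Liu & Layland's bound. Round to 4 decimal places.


Compute 2^(1/56) = 1.0124545481
Subtract 1: 1.0124545481 - 1 = 0.0124545481
Multiply by n: 56 * 0.0124545481 = 0.6974546936
Round to 4 dp: 0.6975

0.6975


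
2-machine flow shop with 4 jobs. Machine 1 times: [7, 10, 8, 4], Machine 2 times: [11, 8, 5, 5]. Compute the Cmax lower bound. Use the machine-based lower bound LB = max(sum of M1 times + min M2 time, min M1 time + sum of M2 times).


LB1 = sum(M1 times) + min(M2 times) = 29 + 5 = 34
LB2 = min(M1 times) + sum(M2 times) = 4 + 29 = 33
Lower bound = max(LB1, LB2) = max(34, 33) = 34

34
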